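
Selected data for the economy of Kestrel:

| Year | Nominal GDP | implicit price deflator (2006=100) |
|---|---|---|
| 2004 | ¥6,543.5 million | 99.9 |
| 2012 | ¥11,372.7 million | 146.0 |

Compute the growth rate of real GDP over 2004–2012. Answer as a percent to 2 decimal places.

18.92%

Deflate each year: 2004 → 6543.5/0.999 = 6550.05; 2012 → 11372.7/1.460 = 7789.52.
So real GDP changed by 7789.52/6550.05 − 1 = 0.1892, i.e. 18.92%.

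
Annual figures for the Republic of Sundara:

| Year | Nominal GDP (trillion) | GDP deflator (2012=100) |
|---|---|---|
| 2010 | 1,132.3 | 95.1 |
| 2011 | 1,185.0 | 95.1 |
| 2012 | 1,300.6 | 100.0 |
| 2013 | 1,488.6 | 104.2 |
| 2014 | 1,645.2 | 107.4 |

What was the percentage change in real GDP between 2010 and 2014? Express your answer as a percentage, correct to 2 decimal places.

28.66%

Real GDP 2010 = 1132.3/0.951 = 1190.64.
Real GDP 2014 = 1645.2/1.074 = 1531.84.
Change = 1531.84/1190.64 − 1 = 0.2866.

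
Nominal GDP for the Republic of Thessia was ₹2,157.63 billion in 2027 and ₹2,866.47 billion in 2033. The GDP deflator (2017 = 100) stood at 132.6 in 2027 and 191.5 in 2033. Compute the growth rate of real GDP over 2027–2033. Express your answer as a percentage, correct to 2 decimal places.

Deflate each year: 2027 → 2157.63/1.326 = 1627.17; 2033 → 2866.47/1.915 = 1496.85.
So real GDP changed by 1496.85/1627.17 − 1 = -0.0801, i.e. -8.01%.

-8.01%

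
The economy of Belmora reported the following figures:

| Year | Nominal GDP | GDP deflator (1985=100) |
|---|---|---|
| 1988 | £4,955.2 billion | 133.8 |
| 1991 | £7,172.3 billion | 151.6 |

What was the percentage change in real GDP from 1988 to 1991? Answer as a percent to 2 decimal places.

Real GDP 1988 = 4955.2 / 1.338 = 3703.44.
Real GDP 1991 = 7172.3 / 1.516 = 4731.07.
Real growth = 4731.07 / 3703.44 − 1 = 0.2775.

27.75%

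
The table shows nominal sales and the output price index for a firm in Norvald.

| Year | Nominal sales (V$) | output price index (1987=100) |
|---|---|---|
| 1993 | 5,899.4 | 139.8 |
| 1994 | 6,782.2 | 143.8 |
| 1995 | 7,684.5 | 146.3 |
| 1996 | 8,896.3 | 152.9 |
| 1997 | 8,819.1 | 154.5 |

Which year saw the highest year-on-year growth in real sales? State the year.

1994

1994: real = 6782.2/1.438 = 4716.41; growth vs 1993 (4219.89) = 11.77%.
1995: real = 7684.5/1.463 = 5252.56; growth vs 1994 (4716.41) = 11.37%.
1996: real = 8896.3/1.529 = 5818.38; growth vs 1995 (5252.56) = 10.77%.
1997: real = 8819.1/1.545 = 5708.16; growth vs 1996 (5818.38) = -1.89%.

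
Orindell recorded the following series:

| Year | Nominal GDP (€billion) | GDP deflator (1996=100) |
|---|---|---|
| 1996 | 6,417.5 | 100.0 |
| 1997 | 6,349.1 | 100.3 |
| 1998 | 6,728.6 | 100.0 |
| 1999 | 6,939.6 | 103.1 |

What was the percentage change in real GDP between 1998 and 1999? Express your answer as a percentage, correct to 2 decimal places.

0.03%

Real GDP 1998 = 6728.6/1.000 = 6728.60.
Real GDP 1999 = 6939.6/1.031 = 6730.94.
Change = 6730.94/6728.60 − 1 = 0.0003.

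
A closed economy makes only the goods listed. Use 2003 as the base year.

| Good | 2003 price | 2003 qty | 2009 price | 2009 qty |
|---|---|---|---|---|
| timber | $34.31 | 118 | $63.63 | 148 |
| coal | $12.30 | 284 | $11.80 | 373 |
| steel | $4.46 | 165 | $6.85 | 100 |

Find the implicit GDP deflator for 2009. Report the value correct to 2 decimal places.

Nominal GDP 2009 = 63.63·148 + 11.80·373 + 6.85·100 = 14503.64.
Real GDP 2009 (at 2003 prices) = 34.31·148 + 12.30·373 + 4.46·100 = 10111.78.
Deflator = Nominal/Real × 100 = 14503.64/10111.78 × 100 = 143.433.

143.43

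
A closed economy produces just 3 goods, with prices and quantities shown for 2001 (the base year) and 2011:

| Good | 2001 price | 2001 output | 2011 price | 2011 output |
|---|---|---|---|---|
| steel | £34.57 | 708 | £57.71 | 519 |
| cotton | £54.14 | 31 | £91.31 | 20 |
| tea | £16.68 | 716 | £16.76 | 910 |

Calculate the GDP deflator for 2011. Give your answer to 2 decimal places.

Nominal GDP 2011 = 57.71·519 + 91.31·20 + 16.76·910 = 47029.29.
Real GDP 2011 (at 2001 prices) = 34.57·519 + 54.14·20 + 16.68·910 = 34203.43.
Deflator = Nominal/Real × 100 = 47029.29/34203.43 × 100 = 137.499.

137.50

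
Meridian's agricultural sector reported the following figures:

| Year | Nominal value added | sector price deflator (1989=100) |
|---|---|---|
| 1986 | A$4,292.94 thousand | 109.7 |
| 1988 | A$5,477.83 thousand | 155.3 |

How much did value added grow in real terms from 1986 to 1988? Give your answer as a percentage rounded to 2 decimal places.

-9.87%

Real value added 1986 = 4292.94 / 1.097 = 3913.35.
Real value added 1988 = 5477.83 / 1.553 = 3527.26.
Real growth = 3527.26 / 3913.35 − 1 = -0.0987.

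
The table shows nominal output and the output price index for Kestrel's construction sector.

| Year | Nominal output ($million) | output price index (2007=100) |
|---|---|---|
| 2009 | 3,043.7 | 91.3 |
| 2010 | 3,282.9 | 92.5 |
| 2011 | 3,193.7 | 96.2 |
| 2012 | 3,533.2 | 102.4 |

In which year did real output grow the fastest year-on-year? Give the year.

2010

2010: real = 3282.9/0.925 = 3549.08; growth vs 2009 (3333.73) = 6.46%.
2011: real = 3193.7/0.962 = 3319.85; growth vs 2010 (3549.08) = -6.46%.
2012: real = 3533.2/1.024 = 3450.39; growth vs 2011 (3319.85) = 3.93%.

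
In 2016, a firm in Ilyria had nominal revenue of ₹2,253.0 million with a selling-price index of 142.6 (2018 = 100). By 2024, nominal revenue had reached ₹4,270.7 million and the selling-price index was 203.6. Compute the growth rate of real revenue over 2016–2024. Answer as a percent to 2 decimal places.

32.76%

Real revenue 2016 = 2253.0 / 1.426 = 1579.94.
Real revenue 2024 = 4270.7 / 2.036 = 2097.59.
Real growth = 2097.59 / 1579.94 − 1 = 0.3276.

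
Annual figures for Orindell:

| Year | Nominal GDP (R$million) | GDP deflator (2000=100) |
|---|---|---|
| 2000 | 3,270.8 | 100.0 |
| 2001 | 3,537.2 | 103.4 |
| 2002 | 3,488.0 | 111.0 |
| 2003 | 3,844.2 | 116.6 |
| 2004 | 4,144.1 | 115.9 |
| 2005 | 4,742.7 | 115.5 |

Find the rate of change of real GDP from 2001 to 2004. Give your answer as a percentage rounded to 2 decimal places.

4.52%

Real GDP 2001 = 3537.2/1.034 = 3420.89.
Real GDP 2004 = 4144.1/1.159 = 3575.58.
Change = 3575.58/3420.89 − 1 = 0.0452.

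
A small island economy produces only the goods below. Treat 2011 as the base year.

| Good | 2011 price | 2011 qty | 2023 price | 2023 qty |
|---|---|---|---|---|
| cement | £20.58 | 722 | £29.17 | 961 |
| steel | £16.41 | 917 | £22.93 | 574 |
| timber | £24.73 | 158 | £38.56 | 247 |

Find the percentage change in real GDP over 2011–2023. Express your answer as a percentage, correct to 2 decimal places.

Real GDP 2011 = Nominal GDP 2011 = 20.58·722 + 16.41·917 + 24.73·158 = 33814.07.
Real GDP 2023 (at 2011 prices) = 20.58·961 + 16.41·574 + 24.73·247 = 35305.03.
Real growth = 35305.03/33814.07 − 1 = 0.0441.

4.41%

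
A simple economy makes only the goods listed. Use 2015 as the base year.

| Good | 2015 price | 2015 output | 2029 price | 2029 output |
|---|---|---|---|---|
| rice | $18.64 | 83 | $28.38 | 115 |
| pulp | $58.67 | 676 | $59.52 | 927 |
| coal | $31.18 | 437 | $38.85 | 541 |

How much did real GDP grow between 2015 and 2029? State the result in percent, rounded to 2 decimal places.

33.86%

Real GDP 2015 = Nominal GDP 2015 = 18.64·83 + 58.67·676 + 31.18·437 = 54833.70.
Real GDP 2029 (at 2015 prices) = 18.64·115 + 58.67·927 + 31.18·541 = 73399.07.
Real growth = 73399.07/54833.70 − 1 = 0.3386.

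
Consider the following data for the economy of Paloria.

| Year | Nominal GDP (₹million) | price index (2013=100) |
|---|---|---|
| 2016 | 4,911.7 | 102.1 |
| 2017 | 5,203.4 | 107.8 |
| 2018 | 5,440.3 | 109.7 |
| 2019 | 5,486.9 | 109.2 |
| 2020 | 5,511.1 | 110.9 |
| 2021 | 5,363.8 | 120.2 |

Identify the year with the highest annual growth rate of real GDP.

2017: real = 5203.4/1.078 = 4826.90; growth vs 2016 (4810.68) = 0.34%.
2018: real = 5440.3/1.097 = 4959.25; growth vs 2017 (4826.90) = 2.74%.
2019: real = 5486.9/1.092 = 5024.63; growth vs 2018 (4959.25) = 1.32%.
2020: real = 5511.1/1.109 = 4969.43; growth vs 2019 (5024.63) = -1.10%.
2021: real = 5363.8/1.202 = 4462.40; growth vs 2020 (4969.43) = -10.20%.

2018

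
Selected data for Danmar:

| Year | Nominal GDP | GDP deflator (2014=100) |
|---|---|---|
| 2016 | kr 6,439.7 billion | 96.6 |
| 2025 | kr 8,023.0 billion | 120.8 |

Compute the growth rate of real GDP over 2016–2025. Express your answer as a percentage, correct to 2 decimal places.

Real GDP 2016 = 6439.7 / 0.966 = 6666.36.
Real GDP 2025 = 8023.0 / 1.208 = 6641.56.
Real growth = 6641.56 / 6666.36 − 1 = -0.0037.

-0.37%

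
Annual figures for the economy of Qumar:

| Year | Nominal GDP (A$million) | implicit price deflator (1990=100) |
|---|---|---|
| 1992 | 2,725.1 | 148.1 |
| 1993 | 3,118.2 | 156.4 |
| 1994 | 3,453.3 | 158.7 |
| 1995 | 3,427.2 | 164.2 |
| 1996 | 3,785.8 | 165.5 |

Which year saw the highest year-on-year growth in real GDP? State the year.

1993: real = 3118.2/1.564 = 1993.73; growth vs 1992 (1840.04) = 8.35%.
1994: real = 3453.3/1.587 = 2175.99; growth vs 1993 (1993.73) = 9.14%.
1995: real = 3427.2/1.642 = 2087.21; growth vs 1994 (2175.99) = -4.08%.
1996: real = 3785.8/1.655 = 2287.49; growth vs 1995 (2087.21) = 9.60%.

1996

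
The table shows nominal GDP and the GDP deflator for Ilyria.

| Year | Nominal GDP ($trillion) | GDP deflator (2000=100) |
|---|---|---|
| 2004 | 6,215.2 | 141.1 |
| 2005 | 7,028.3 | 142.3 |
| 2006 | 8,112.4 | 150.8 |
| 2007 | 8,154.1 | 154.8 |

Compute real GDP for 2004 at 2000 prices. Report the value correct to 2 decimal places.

$4,404.82 trillion

Real GDP 2004 = 6215.2 / 1.411 = 4404.82.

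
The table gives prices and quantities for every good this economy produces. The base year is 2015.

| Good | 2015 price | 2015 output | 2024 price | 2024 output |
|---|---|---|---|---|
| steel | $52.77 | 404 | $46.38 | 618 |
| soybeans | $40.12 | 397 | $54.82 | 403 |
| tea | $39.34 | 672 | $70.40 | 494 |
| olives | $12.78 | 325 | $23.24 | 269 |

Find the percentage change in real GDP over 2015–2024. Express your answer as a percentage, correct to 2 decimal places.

5.62%

Real GDP 2015 = Nominal GDP 2015 = 52.77·404 + 40.12·397 + 39.34·672 + 12.78·325 = 67836.70.
Real GDP 2024 (at 2015 prices) = 52.77·618 + 40.12·403 + 39.34·494 + 12.78·269 = 71652.00.
Real growth = 71652.00/67836.70 − 1 = 0.0562.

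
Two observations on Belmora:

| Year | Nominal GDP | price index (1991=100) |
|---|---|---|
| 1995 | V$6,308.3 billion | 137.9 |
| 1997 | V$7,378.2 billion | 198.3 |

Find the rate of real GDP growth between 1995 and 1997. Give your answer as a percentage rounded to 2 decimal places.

Deflate each year: 1995 → 6308.3/1.379 = 4574.55; 1997 → 7378.2/1.983 = 3720.73.
So real GDP changed by 3720.73/4574.55 − 1 = -0.1866, i.e. -18.66%.

-18.66%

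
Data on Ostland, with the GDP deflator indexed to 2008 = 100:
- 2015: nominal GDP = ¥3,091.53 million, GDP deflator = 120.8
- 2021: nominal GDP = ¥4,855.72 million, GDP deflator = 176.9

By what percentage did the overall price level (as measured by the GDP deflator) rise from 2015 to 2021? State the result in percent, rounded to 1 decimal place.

46.4%

Price-level change = 176.9 / 120.8 − 1 = 0.4644.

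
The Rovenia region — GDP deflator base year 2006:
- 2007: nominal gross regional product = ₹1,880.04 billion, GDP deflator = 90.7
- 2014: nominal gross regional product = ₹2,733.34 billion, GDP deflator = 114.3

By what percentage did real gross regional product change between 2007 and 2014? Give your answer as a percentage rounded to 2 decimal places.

Deflate each year: 2007 → 1880.04/0.907 = 2072.81; 2014 → 2733.34/1.143 = 2391.37.
So real gross regional product changed by 2391.37/2072.81 − 1 = 0.1537, i.e. 15.37%.

15.37%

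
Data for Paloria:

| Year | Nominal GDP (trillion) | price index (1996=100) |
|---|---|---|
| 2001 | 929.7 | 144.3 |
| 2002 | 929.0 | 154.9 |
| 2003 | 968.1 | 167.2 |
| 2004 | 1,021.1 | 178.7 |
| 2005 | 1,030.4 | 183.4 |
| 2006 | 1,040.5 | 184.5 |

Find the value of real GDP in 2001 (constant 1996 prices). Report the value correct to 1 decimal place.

Real GDP 2001 = 929.7 / 1.443 = 644.28.

644.3 trillion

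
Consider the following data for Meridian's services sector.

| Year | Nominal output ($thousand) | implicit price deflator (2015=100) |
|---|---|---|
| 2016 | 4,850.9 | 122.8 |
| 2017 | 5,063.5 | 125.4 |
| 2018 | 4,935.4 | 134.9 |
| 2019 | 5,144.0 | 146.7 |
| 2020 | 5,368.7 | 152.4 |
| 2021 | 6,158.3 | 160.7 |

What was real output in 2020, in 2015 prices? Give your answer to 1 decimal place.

Real output 2020 = 5368.7 / 1.524 = 3522.77.

$3,522.8 thousand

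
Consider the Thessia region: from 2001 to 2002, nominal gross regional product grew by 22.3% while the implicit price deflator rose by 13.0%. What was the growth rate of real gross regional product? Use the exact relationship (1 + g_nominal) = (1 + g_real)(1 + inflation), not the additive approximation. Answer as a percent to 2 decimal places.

8.23%

(1 + g_nom) = (1 + g_real)(1 + π), so g_real = 1.2230 / 1.1300 − 1 = 0.08230.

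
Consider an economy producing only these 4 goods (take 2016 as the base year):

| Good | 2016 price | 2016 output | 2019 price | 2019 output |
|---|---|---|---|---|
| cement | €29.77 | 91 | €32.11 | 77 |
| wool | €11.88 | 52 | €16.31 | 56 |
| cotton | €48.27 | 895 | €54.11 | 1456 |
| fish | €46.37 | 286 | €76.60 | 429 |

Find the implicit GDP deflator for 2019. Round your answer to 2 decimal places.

Nominal GDP 2019 = 32.11·77 + 16.31·56 + 54.11·1456 + 76.60·429 = 115031.39.
Real GDP 2019 (at 2016 prices) = 29.77·77 + 11.88·56 + 48.27·1456 + 46.37·429 = 93131.42.
Deflator = Nominal/Real × 100 = 115031.39/93131.42 × 100 = 123.515.

123.52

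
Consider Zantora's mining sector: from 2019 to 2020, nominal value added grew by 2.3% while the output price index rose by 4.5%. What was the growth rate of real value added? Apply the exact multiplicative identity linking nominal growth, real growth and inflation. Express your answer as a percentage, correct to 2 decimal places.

(1 + g_nom) = (1 + g_real)(1 + π), so g_real = 1.0230 / 1.0450 − 1 = -0.02105.

-2.11%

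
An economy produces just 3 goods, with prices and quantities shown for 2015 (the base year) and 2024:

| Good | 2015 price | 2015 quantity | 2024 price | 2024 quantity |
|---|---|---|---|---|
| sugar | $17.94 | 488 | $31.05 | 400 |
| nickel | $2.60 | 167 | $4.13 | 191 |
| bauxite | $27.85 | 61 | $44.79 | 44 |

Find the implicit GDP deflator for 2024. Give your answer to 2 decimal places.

Nominal GDP 2024 = 31.05·400 + 4.13·191 + 44.79·44 = 15179.59.
Real GDP 2024 (at 2015 prices) = 17.94·400 + 2.60·191 + 27.85·44 = 8898.00.
Deflator = Nominal/Real × 100 = 15179.59/8898.00 × 100 = 170.596.

170.60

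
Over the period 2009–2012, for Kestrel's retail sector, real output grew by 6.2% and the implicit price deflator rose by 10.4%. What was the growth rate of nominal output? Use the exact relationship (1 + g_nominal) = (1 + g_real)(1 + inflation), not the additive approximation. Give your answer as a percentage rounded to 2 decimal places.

17.24%

(1 + g_nom) = (1 + g_real)(1 + π) = 1.0620 × 1.1040 = 1.17245.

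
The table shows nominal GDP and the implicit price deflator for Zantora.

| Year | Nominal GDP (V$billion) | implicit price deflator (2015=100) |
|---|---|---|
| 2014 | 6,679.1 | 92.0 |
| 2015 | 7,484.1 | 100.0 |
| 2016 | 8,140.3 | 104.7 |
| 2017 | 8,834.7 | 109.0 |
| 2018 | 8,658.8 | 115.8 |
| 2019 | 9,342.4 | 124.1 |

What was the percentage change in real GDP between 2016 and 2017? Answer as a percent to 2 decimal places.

Real GDP 2016 = 8140.3/1.047 = 7774.88.
Real GDP 2017 = 8834.7/1.090 = 8105.23.
Change = 8105.23/7774.88 − 1 = 0.0425.

4.25%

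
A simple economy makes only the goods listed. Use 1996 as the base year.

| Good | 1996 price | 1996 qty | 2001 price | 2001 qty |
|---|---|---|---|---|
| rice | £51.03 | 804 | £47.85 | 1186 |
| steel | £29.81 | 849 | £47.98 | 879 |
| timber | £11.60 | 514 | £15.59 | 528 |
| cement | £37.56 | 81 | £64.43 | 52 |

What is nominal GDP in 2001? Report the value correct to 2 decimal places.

Nominal GDP 2001 = Σ (p_2001 × q_2001) = 47.85·1186 + 47.98·879 + 15.59·528 + 64.43·52 = 110506.40.

£110506.40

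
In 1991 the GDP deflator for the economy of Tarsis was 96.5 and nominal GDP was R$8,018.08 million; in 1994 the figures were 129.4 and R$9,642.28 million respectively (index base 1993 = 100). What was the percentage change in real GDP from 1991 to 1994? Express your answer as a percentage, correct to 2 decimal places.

-10.32%

Real GDP 1991 = 8018.08 / 0.965 = 8308.89.
Real GDP 1994 = 9642.28 / 1.294 = 7451.53.
Real growth = 7451.53 / 8308.89 − 1 = -0.1032.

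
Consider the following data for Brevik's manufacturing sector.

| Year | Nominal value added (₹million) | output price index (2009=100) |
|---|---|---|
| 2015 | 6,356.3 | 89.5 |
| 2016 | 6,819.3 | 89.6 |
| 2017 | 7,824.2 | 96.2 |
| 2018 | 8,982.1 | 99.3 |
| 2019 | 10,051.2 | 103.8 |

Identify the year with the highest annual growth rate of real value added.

2016: real = 6819.3/0.896 = 7610.83; growth vs 2015 (7102.01) = 7.16%.
2017: real = 7824.2/0.962 = 8133.26; growth vs 2016 (7610.83) = 6.86%.
2018: real = 8982.1/0.993 = 9045.42; growth vs 2017 (8133.26) = 11.22%.
2019: real = 10051.2/1.038 = 9683.24; growth vs 2018 (9045.42) = 7.05%.

2018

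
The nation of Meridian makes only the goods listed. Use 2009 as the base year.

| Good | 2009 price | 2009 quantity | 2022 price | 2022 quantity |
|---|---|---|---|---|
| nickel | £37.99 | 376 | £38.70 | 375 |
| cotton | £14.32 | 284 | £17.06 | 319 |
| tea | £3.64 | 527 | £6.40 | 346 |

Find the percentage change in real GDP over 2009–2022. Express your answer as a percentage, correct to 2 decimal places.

Real GDP 2009 = Nominal GDP 2009 = 37.99·376 + 14.32·284 + 3.64·527 = 20269.40.
Real GDP 2022 (at 2009 prices) = 37.99·375 + 14.32·319 + 3.64·346 = 20073.77.
Real growth = 20073.77/20269.40 − 1 = -0.0097.

-0.97%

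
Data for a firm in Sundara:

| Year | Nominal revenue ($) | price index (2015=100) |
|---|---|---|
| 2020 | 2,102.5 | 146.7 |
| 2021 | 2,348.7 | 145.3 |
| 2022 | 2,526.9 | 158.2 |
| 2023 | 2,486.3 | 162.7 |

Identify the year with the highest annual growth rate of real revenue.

2021: real = 2348.7/1.453 = 1616.45; growth vs 2020 (1433.20) = 12.79%.
2022: real = 2526.9/1.582 = 1597.28; growth vs 2021 (1616.45) = -1.19%.
2023: real = 2486.3/1.627 = 1528.15; growth vs 2022 (1597.28) = -4.33%.

2021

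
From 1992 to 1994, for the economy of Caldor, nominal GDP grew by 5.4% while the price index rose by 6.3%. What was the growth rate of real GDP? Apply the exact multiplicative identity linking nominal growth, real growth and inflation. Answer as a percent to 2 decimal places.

(1 + g_nom) = (1 + g_real)(1 + π), so g_real = 1.0540 / 1.0630 − 1 = -0.00847.

-0.85%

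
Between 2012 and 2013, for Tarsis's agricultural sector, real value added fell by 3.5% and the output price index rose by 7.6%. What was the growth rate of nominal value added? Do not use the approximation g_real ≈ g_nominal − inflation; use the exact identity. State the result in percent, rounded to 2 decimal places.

3.83%

(1 + g_nom) = (1 + g_real)(1 + π) = 0.9650 × 1.0760 = 1.03834.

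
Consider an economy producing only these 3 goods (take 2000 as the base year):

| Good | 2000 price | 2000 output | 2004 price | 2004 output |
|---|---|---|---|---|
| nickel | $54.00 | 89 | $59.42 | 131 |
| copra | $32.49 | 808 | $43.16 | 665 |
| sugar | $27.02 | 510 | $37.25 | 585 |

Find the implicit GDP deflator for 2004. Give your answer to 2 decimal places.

131.00

Nominal GDP 2004 = 59.42·131 + 43.16·665 + 37.25·585 = 58276.67.
Real GDP 2004 (at 2000 prices) = 54.00·131 + 32.49·665 + 27.02·585 = 44486.55.
Deflator = Nominal/Real × 100 = 58276.67/44486.55 × 100 = 130.998.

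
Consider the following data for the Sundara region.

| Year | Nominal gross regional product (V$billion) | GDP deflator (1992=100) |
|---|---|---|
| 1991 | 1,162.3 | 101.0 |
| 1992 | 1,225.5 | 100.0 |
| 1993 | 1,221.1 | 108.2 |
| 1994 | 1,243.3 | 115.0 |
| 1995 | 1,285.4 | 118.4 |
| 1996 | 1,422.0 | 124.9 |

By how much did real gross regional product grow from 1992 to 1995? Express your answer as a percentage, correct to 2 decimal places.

Real gross regional product 1992 = 1225.5/1.000 = 1225.50.
Real gross regional product 1995 = 1285.4/1.184 = 1085.64.
Change = 1085.64/1225.50 − 1 = -0.1141.

-11.41%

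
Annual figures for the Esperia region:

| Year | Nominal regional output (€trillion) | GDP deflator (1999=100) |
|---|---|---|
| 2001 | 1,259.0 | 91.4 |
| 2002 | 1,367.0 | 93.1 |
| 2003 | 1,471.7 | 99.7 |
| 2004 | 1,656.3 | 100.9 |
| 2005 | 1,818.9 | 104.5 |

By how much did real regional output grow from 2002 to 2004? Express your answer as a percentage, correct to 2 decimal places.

Real regional output 2002 = 1367.0/0.931 = 1468.31.
Real regional output 2004 = 1656.3/1.009 = 1641.53.
Change = 1641.53/1468.31 − 1 = 0.1180.

11.80%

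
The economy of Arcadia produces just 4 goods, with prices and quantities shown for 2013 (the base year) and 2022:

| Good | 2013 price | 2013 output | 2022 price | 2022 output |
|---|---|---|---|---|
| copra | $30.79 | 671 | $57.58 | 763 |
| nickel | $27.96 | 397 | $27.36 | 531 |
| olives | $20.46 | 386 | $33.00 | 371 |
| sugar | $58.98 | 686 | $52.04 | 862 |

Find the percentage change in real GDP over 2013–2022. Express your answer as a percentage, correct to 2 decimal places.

20.79%

Real GDP 2013 = Nominal GDP 2013 = 30.79·671 + 27.96·397 + 20.46·386 + 58.98·686 = 80118.05.
Real GDP 2022 (at 2013 prices) = 30.79·763 + 27.96·531 + 20.46·371 + 58.98·862 = 96770.95.
Real growth = 96770.95/80118.05 − 1 = 0.2079.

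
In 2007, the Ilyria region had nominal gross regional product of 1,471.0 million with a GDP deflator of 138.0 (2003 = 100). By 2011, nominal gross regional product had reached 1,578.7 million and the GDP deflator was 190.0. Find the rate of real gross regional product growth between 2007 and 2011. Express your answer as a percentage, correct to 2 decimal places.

-22.05%

Deflate each year: 2007 → 1471.0/1.380 = 1065.94; 2011 → 1578.7/1.900 = 830.89.
So real gross regional product changed by 830.89/1065.94 − 1 = -0.2205, i.e. -22.05%.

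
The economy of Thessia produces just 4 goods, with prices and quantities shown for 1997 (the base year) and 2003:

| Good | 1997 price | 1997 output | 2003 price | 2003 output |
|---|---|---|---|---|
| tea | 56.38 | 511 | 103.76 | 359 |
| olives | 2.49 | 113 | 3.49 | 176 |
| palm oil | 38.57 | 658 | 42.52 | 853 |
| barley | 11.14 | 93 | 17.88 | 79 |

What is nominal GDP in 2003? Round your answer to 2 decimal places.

Nominal GDP 2003 = Σ (p_2003 × q_2003) = 103.76·359 + 3.49·176 + 42.52·853 + 17.88·79 = 75546.16.

75546.16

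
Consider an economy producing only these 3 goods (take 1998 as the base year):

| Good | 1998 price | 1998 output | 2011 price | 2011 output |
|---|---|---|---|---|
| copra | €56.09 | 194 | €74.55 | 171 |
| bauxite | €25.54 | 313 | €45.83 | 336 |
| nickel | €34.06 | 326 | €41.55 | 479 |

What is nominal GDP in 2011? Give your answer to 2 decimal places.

€48049.38

Nominal GDP 2011 = Σ (p_2011 × q_2011) = 74.55·171 + 45.83·336 + 41.55·479 = 48049.38.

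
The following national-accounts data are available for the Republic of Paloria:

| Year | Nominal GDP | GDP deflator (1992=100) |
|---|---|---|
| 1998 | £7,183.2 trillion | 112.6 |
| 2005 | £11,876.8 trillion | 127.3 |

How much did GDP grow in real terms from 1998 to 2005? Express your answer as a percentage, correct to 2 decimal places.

Real GDP 1998 = 7183.2 / 1.126 = 6379.40.
Real GDP 2005 = 11876.8 / 1.273 = 9329.77.
Real growth = 9329.77 / 6379.40 − 1 = 0.4625.

46.25%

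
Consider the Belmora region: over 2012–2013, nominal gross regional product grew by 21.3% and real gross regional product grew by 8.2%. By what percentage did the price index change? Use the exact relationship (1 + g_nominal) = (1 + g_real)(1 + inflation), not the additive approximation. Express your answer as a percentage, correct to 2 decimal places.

12.11%

(1 + g_nom) = (1 + g_real)(1 + π), so π = 1.2130 / 1.0820 − 1 = 0.12107.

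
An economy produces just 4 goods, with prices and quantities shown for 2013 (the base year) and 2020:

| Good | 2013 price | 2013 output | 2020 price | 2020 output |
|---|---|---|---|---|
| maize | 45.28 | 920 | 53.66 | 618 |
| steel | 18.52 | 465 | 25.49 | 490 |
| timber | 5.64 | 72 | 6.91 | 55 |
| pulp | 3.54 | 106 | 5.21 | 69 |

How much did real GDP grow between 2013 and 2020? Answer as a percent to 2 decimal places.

-26.32%

Real GDP 2013 = Nominal GDP 2013 = 45.28·920 + 18.52·465 + 5.64·72 + 3.54·106 = 51050.72.
Real GDP 2020 (at 2013 prices) = 45.28·618 + 18.52·490 + 5.64·55 + 3.54·69 = 37612.30.
Real growth = 37612.30/51050.72 − 1 = -0.2632.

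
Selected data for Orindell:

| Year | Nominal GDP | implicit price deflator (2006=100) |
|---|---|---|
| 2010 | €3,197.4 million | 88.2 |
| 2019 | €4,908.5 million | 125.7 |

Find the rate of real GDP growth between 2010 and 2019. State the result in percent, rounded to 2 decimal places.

Deflate each year: 2010 → 3197.4/0.882 = 3625.17; 2019 → 4908.5/1.257 = 3904.93.
So real GDP changed by 3904.93/3625.17 − 1 = 0.0772, i.e. 7.72%.

7.72%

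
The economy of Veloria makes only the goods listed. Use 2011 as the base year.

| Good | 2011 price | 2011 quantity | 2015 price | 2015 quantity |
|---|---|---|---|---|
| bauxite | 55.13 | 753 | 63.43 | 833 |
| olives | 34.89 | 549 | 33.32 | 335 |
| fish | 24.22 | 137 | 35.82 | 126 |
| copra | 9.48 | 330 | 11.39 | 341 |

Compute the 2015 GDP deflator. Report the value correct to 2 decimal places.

113.30

Nominal GDP 2015 = 63.43·833 + 33.32·335 + 35.82·126 + 11.39·341 = 72396.70.
Real GDP 2015 (at 2011 prices) = 55.13·833 + 34.89·335 + 24.22·126 + 9.48·341 = 63895.84.
Deflator = Nominal/Real × 100 = 72396.70/63895.84 × 100 = 113.304.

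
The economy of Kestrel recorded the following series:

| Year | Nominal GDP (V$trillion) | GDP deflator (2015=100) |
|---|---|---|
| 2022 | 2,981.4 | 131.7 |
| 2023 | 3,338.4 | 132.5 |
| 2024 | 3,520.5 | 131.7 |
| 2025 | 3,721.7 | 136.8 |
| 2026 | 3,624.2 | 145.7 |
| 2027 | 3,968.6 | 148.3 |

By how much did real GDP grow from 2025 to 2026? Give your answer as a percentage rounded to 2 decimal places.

Real GDP 2025 = 3721.7/1.368 = 2720.54.
Real GDP 2026 = 3624.2/1.457 = 2487.44.
Change = 2487.44/2720.54 − 1 = -0.0857.

-8.57%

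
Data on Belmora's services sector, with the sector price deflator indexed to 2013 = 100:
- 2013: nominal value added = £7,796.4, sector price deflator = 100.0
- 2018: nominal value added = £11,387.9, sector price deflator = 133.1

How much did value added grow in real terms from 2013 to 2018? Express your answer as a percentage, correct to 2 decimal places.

Real value added 2013 = 7796.4 / 1.000 = 7796.40.
Real value added 2018 = 11387.9 / 1.331 = 8555.90.
Real growth = 8555.90 / 7796.40 − 1 = 0.0974.

9.74%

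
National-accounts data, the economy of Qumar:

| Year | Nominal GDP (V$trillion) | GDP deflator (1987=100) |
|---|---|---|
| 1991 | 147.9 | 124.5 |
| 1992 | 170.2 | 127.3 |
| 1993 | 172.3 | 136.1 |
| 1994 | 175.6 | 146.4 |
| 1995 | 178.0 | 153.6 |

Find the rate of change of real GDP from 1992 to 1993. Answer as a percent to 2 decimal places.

-5.31%

Real GDP 1992 = 170.2/1.273 = 133.70.
Real GDP 1993 = 172.3/1.361 = 126.60.
Change = 126.60/133.70 − 1 = -0.0531.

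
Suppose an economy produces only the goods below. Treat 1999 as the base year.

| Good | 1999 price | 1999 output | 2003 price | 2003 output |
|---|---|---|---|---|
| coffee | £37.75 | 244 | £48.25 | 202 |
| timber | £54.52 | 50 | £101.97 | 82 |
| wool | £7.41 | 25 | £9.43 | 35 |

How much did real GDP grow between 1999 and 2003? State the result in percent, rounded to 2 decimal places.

1.92%

Real GDP 1999 = Nominal GDP 1999 = 37.75·244 + 54.52·50 + 7.41·25 = 12122.25.
Real GDP 2003 (at 1999 prices) = 37.75·202 + 54.52·82 + 7.41·35 = 12355.49.
Real growth = 12355.49/12122.25 − 1 = 0.0192.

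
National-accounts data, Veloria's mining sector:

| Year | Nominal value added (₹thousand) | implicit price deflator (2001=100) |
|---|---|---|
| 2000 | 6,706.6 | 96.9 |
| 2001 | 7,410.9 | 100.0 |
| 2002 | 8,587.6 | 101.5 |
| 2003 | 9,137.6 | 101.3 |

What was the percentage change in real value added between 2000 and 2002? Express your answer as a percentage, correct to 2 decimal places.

22.24%

Real value added 2000 = 6706.6/0.969 = 6921.16.
Real value added 2002 = 8587.6/1.015 = 8460.69.
Change = 8460.69/6921.16 − 1 = 0.2224.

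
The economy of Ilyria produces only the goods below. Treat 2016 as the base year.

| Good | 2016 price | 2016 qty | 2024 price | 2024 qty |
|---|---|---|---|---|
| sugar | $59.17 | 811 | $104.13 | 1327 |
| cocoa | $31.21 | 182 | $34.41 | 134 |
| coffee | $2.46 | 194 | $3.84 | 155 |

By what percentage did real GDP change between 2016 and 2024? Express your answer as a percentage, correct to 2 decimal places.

53.45%

Real GDP 2016 = Nominal GDP 2016 = 59.17·811 + 31.21·182 + 2.46·194 = 54144.33.
Real GDP 2024 (at 2016 prices) = 59.17·1327 + 31.21·134 + 2.46·155 = 83082.03.
Real growth = 83082.03/54144.33 − 1 = 0.5345.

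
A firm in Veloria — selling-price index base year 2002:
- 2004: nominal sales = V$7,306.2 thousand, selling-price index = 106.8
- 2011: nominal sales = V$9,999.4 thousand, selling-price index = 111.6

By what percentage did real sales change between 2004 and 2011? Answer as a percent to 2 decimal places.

Deflate each year: 2004 → 7306.2/1.068 = 6841.01; 2011 → 9999.4/1.116 = 8960.04.
So real sales changed by 8960.04/6841.01 − 1 = 0.3098, i.e. 30.98%.

30.98%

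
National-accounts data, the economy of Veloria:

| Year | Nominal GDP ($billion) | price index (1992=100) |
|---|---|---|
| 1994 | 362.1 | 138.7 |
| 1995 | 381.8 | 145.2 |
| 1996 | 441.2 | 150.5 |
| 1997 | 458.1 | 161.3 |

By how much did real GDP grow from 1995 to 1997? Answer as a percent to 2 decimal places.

Real GDP 1995 = 381.8/1.452 = 262.95.
Real GDP 1997 = 458.1/1.613 = 284.00.
Change = 284.00/262.95 − 1 = 0.0801.

8.01%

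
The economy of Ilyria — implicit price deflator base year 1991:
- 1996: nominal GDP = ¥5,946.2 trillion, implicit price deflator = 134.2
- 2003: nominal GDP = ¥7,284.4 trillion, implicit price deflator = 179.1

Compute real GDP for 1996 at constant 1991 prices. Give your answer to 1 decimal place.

Real GDP = Nominal / (implicit price deflator/100) = 5946.2 / 1.342 = 4430.85.

¥4,430.8 trillion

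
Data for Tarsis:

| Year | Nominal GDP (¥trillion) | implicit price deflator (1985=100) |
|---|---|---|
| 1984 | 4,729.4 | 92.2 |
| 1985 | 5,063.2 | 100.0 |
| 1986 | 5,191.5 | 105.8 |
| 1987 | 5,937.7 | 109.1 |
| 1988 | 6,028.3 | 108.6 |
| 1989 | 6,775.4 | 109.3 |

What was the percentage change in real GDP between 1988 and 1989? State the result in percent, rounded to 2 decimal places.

11.67%

Real GDP 1988 = 6028.3/1.086 = 5550.92.
Real GDP 1989 = 6775.4/1.093 = 6198.90.
Change = 6198.90/5550.92 − 1 = 0.1167.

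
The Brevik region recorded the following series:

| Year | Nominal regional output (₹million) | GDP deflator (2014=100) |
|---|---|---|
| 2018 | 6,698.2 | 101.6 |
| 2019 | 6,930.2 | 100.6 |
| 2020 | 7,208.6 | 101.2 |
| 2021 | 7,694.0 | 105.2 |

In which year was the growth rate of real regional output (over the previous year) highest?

2019

2019: real = 6930.2/1.006 = 6888.87; growth vs 2018 (6592.72) = 4.49%.
2020: real = 7208.6/1.012 = 7123.12; growth vs 2019 (6888.87) = 3.40%.
2021: real = 7694.0/1.052 = 7313.69; growth vs 2020 (7123.12) = 2.68%.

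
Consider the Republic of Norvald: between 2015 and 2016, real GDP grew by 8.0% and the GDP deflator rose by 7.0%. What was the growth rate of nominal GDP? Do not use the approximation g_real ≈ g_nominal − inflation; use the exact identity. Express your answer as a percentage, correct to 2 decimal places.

15.56%

(1 + g_nom) = (1 + g_real)(1 + π) = 1.0800 × 1.0700 = 1.15560.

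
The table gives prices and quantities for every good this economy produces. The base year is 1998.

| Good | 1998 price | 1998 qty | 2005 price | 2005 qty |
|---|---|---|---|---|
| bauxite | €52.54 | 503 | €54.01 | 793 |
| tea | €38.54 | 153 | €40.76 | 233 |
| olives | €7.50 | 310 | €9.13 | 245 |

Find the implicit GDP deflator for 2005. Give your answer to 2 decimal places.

103.97

Nominal GDP 2005 = 54.01·793 + 40.76·233 + 9.13·245 = 54563.86.
Real GDP 2005 (at 1998 prices) = 52.54·793 + 38.54·233 + 7.50·245 = 52481.54.
Deflator = Nominal/Real × 100 = 54563.86/52481.54 × 100 = 103.968.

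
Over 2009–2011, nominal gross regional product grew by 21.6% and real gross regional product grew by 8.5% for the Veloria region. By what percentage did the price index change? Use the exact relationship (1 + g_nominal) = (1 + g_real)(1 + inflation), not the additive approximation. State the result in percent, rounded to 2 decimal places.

(1 + g_nom) = (1 + g_real)(1 + π), so π = 1.2160 / 1.0850 − 1 = 0.12074.

12.07%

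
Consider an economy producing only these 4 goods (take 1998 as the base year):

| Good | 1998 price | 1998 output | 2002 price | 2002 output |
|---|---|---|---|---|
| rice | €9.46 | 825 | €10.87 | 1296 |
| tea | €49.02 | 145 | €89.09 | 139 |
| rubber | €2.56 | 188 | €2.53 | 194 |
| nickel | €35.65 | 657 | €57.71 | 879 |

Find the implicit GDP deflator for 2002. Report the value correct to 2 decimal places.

Nominal GDP 2002 = 10.87·1296 + 89.09·139 + 2.53·194 + 57.71·879 = 77688.94.
Real GDP 2002 (at 1998 prices) = 9.46·1296 + 49.02·139 + 2.56·194 + 35.65·879 = 50906.93.
Deflator = Nominal/Real × 100 = 77688.94/50906.93 × 100 = 152.610.

152.61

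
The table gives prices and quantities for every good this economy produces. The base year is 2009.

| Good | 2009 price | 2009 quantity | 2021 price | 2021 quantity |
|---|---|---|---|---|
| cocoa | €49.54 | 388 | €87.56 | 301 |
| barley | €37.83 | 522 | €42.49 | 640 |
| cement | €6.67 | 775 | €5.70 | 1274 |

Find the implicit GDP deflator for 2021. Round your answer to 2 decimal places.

Nominal GDP 2021 = 87.56·301 + 42.49·640 + 5.70·1274 = 60810.96.
Real GDP 2021 (at 2009 prices) = 49.54·301 + 37.83·640 + 6.67·1274 = 47620.32.
Deflator = Nominal/Real × 100 = 60810.96/47620.32 × 100 = 127.700.

127.70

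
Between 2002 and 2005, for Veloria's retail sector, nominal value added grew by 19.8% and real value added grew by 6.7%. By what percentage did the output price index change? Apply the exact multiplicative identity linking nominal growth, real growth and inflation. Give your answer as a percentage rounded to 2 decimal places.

(1 + g_nom) = (1 + g_real)(1 + π), so π = 1.1980 / 1.0670 − 1 = 0.12277.

12.28%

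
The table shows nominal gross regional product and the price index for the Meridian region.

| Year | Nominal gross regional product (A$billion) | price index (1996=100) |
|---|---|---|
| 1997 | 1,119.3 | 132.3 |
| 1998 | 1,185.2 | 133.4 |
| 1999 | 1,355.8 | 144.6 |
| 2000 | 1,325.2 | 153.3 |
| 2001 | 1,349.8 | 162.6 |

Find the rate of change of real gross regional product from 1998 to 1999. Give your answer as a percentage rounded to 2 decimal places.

Real gross regional product 1998 = 1185.2/1.334 = 888.46.
Real gross regional product 1999 = 1355.8/1.446 = 937.62.
Change = 937.62/888.46 − 1 = 0.0553.

5.53%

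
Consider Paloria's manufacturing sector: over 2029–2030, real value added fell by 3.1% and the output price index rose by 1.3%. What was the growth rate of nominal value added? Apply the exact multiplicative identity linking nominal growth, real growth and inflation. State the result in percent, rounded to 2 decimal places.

-1.84%

(1 + g_nom) = (1 + g_real)(1 + π) = 0.9690 × 1.0130 = 0.98160.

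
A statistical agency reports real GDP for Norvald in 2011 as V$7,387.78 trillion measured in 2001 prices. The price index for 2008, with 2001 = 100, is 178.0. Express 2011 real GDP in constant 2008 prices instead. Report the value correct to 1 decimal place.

V$13,150.2 trillion

Real GDP in 2008 prices = Real GDP in 2001 prices × (P_2008/P_2001) = 7387.78 × 1.780 = 13150.25.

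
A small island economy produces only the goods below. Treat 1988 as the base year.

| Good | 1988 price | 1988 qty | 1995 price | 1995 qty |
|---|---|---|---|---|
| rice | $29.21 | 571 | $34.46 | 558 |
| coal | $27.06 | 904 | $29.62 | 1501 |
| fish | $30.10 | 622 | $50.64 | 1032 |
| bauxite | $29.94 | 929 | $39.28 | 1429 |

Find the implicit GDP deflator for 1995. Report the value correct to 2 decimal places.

Nominal GDP 1995 = 34.46·558 + 29.62·1501 + 50.64·1032 + 39.28·1429 = 172079.90.
Real GDP 1995 (at 1988 prices) = 29.21·558 + 27.06·1501 + 30.10·1032 + 29.94·1429 = 130763.70.
Deflator = Nominal/Real × 100 = 172079.90/130763.70 × 100 = 131.596.

131.60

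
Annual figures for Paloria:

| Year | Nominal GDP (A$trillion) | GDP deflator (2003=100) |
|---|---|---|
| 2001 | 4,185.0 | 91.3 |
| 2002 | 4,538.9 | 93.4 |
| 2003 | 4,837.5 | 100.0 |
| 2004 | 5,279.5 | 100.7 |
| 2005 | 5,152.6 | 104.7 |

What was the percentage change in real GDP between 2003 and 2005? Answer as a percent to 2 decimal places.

Real GDP 2003 = 4837.5/1.000 = 4837.50.
Real GDP 2005 = 5152.6/1.047 = 4921.30.
Change = 4921.30/4837.50 − 1 = 0.0173.

1.73%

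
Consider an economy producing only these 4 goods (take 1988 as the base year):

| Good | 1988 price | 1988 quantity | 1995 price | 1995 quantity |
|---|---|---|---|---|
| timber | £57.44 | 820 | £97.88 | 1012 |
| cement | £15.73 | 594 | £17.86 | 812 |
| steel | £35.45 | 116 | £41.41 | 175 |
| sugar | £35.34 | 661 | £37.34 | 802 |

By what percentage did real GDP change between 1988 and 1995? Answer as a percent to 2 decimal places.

Real GDP 1988 = Nominal GDP 1988 = 57.44·820 + 15.73·594 + 35.45·116 + 35.34·661 = 83916.36.
Real GDP 1995 (at 1988 prices) = 57.44·1012 + 15.73·812 + 35.45·175 + 35.34·802 = 105448.47.
Real growth = 105448.47/83916.36 − 1 = 0.2566.

25.66%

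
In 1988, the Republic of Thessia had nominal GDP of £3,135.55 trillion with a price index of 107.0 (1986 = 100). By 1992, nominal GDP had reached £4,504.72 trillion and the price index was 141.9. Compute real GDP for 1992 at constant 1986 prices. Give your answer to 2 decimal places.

Real GDP = Nominal / (price index/100) = 4504.72 / 1.419 = 3174.57.

£3,174.57 trillion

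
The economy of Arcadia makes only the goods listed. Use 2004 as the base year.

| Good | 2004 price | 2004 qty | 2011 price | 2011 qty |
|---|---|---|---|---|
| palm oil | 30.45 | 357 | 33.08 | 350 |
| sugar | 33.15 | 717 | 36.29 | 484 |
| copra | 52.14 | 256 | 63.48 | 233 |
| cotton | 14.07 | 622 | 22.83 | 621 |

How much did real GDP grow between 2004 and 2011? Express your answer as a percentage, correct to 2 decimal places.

Real GDP 2004 = Nominal GDP 2004 = 30.45·357 + 33.15·717 + 52.14·256 + 14.07·622 = 56738.58.
Real GDP 2011 (at 2004 prices) = 30.45·350 + 33.15·484 + 52.14·233 + 14.07·621 = 47588.19.
Real growth = 47588.19/56738.58 − 1 = -0.1613.

-16.13%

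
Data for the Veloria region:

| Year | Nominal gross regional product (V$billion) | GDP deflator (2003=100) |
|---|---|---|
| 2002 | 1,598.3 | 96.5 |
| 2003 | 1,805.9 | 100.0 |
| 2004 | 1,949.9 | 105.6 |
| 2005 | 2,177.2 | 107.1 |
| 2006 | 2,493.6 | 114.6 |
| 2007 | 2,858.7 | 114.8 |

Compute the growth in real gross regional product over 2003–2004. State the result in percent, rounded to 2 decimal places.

Real gross regional product 2003 = 1805.9/1.000 = 1805.90.
Real gross regional product 2004 = 1949.9/1.056 = 1846.50.
Change = 1846.50/1805.90 − 1 = 0.0225.

2.25%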